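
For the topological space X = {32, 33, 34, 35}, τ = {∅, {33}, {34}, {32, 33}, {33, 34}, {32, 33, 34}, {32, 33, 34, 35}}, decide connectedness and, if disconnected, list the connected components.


(X, τ) is connected.

Find clopen sets (U ∈ τ with X ∖ U ∈ τ):
  U = ∅, X ∖ U = {32, 33, 34, 35} — both open, so U is clopen.
  U = {32, 33, 34, 35}, X ∖ U = ∅ — both open, so U is clopen.
Only trivial clopens (∅ and X) exist, so (X, τ) is connected.
Compute connected components by grouping points that agree on all clopens:
  component: {32, 33, 34, 35}


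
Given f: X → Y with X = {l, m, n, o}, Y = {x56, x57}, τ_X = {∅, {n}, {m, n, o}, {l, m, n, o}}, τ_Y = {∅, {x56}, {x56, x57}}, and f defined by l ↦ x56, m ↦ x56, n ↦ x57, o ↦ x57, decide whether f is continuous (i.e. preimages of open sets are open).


f is NOT continuous.

Compute f^{-1}(U) for each U ∈ τ_Y:
  U = ∅: f^{-1}(U) = ∅ ∈ τ_X ✓.
  U = {x56}: f^{-1}(U) = {l, m} ∉ τ_X ✗.
  U = {x56, x57}: f^{-1}(U) = {l, m, n, o} ∈ τ_X ✓.
Found U = {x56} with f^{-1}(U) = {l, m} not in τ_X. Therefore f is NOT continuous.


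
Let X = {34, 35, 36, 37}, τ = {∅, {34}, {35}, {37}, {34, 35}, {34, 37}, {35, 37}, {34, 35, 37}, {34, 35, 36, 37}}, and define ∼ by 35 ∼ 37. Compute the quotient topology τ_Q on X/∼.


X/∼ = {[34], [35=37], [36]}; |τ_Q| = 5.

Equivalence classes: [34], [35=37], [36].
Quotient map π: X → X/∼ sends 34 ↦ [34], 35 ↦ [35=37], 36 ↦ [36], 37 ↦ [35=37].
For each subset V ⊆ X/∼, compute π^{-1}(V) ⊆ X and check whether π^{-1}(V) ∈ τ. V is open in τ_Q iff π^{-1}(V) ∈ τ.
  V = {}: π^{-1}(V) = ∅ ∈ τ ✓.
  V = {[34]}: π^{-1}(V) = {34} ∈ τ ✓.
  V = {[35=37]}: π^{-1}(V) = {35, 37} ∈ τ ✓.
  V = {[34], [35=37]}: π^{-1}(V) = {34, 35, 37} ∈ τ ✓.
  V = {[36]}: π^{-1}(V) = {36} ∉ τ ✗.
  V = {[34], [36]}: π^{-1}(V) = {34, 36} ∉ τ ✗.
  V = {[35=37], [36]}: π^{-1}(V) = {35, 36, 37} ∉ τ ✗.
  V = {[34], [35=37], [36]}: π^{-1}(V) = {34, 35, 36, 37} ∈ τ ✓.
Open sets in the quotient: τ_Q = {{}, {[34]}, {[35=37]}, {[34], [35=37]}, {[34], [35=37], [36]}} (5 elements).


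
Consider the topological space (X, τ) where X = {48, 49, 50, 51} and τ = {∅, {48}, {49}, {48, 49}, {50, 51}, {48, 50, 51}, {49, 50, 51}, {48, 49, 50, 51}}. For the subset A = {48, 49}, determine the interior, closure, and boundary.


int(A) = {48, 49}, cl(A) = {48, 49}, ∂A = ∅.

Closed sets in (X, τ) are complements of opens:
  closed(X, τ) = {∅, {48}, {49}, {48, 49}, {50, 51}, {48, 50, 51}, {49, 50, 51}, {48, 49, 50, 51}}.
int(A) = ⋃ {U ∈ τ : U ⊆ A}. Opens contained in A: ∅, {48}, {49}, {48, 49}.
Taking the union of these: int(A) = {48, 49}.
cl(A) = ⋂ {C closed : A ⊆ C}. Closed sets containing A: {48, 49}, {48, 49, 50, 51}.
Intersecting these: cl(A) = {48, 49}.
∂A = cl(A) ∖ int(A) = {48, 49} ∖ {48, 49} = ∅.


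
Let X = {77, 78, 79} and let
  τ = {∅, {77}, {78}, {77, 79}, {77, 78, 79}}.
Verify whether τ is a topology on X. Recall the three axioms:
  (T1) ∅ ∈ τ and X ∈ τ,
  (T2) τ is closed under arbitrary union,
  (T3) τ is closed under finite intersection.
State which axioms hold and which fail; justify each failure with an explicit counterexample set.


τ is NOT a topology on X.

Axiom (T1): ∅ ∈ τ? Yes; X ∈ τ? Yes.
Axiom (T2/T3): check pairwise unions and intersections of members of τ.
Counterexample for (T2): {77} ∪ {78} = {77, 78} ∉ τ. Therefore τ is NOT a topology.


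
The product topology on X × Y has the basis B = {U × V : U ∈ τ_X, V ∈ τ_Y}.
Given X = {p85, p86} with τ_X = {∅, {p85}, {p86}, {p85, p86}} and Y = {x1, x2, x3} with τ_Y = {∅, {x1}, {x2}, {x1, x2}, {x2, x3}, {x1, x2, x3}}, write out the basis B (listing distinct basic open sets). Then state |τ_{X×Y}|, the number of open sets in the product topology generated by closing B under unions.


Basis B = {∅ × ∅, {p85} × {x1}, {p85} × {x2}, {p86} × {x1}, {p86} × {x2}, {p85} × {x1, x2}, {p85, p86} × {x1}, {p85} × {x2, x3}, {p85, p86} × {x2}, {p86} × {x1, x2}, {p86} × {x2, x3}, {p85} × {x1, x2, x3}, {p86} × {x1, x2, x3}, {p85, p86} × {x1, x2}, {p85, p86} × {x2, x3}, {p85, p86} × {x1, x2, x3}}; |τ_{X×Y}| = 36.

Enumerate products U × V with U ∈ τ_X, V ∈ τ_Y (deduplicated):
  ∅ × ∅ = {} (∅)
  {p85} × {x1} = {(p85,x1)}
  {p85} × {x2} = {(p85,x2)}
  {p86} × {x1} = {(p86,x1)}
  {p86} × {x2} = {(p86,x2)}
  {p85} × {x1, x2} = {(p85,x1), (p85,x2)}
  {p85, p86} × {x1} = {(p85,x1), (p86,x1)}
  {p85} × {x2, x3} = {(p85,x2), (p85,x3)}
  {p85, p86} × {x2} = {(p85,x2), (p86,x2)}
  {p86} × {x1, x2} = {(p86,x1), (p86,x2)}
  {p86} × {x2, x3} = {(p86,x2), (p86,x3)}
  {p85} × {x1, x2, x3} = {(p85,x1), (p85,x2), (p85,x3)}
  {p86} × {x1, x2, x3} = {(p86,x1), (p86,x2), (p86,x3)}
  {p85, p86} × {x1, x2} = {(p85,x1), (p85,x2), (p86,x1), (p86,x2)}
  {p85, p86} × {x2, x3} = {(p85,x2), (p85,x3), (p86,x2), (p86,x3)}
  {p85, p86} × {x1, x2, x3} = {(p85,x1), (p85,x2), (p85,x3), (p86,x1), (p86,x2), (p86,x3)}
These 16 distinct sets form the basis B.
Close under arbitrary unions to get τ_{X×Y}; counting gives |τ_{X×Y}| = 36.


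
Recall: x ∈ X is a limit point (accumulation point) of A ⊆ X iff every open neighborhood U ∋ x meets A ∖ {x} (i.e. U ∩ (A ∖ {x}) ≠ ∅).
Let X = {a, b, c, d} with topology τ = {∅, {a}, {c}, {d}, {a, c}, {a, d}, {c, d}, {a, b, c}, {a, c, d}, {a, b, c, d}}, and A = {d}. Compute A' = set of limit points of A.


A' = ∅

For each x ∈ X, list the open sets U ∈ τ with x ∈ U, then check whether U ∩ (A ∖ {x}) ≠ ∅ for every such U.
  x = a: open {a} ∋ x has {a} ∩ (A ∖ {a}) = ∅, so x is NOT a limit point.
  x = b: open {a, b, c} ∋ x has {a, b, c} ∩ (A ∖ {b}) = ∅, so x is NOT a limit point.
  x = c: open {c} ∋ x has {c} ∩ (A ∖ {c}) = ∅, so x is NOT a limit point.
  x = d: open {d} ∋ x has {d} ∩ (A ∖ {d}) = ∅, so x is NOT a limit point.
Collecting: A' = ∅.


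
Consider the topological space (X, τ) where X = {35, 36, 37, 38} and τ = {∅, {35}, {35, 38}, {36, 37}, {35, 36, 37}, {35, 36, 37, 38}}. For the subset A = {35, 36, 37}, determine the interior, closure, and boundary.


int(A) = {35, 36, 37}, cl(A) = {35, 36, 37, 38}, ∂A = {38}.

Closed sets in (X, τ) are complements of opens:
  closed(X, τ) = {∅, {38}, {35, 38}, {36, 37}, {36, 37, 38}, {35, 36, 37, 38}}.
int(A) = ⋃ {U ∈ τ : U ⊆ A}. Opens contained in A: ∅, {35}, {36, 37}, {35, 36, 37}.
Taking the union of these: int(A) = {35, 36, 37}.
cl(A) = ⋂ {C closed : A ⊆ C}. Closed sets containing A: {35, 36, 37, 38}.
Intersecting these: cl(A) = {35, 36, 37, 38}.
∂A = cl(A) ∖ int(A) = {35, 36, 37, 38} ∖ {35, 36, 37} = {38}.


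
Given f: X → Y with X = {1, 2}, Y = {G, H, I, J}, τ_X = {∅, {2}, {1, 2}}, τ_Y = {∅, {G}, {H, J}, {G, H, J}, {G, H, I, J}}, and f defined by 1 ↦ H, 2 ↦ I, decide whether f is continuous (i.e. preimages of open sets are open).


f is NOT continuous.

Compute f^{-1}(U) for each U ∈ τ_Y:
  U = ∅: f^{-1}(U) = ∅ ∈ τ_X ✓.
  U = {G}: f^{-1}(U) = ∅ ∈ τ_X ✓.
  U = {H, J}: f^{-1}(U) = {1} ∉ τ_X ✗.
  U = {G, H, J}: f^{-1}(U) = {1} ∉ τ_X ✗.
  U = {G, H, I, J}: f^{-1}(U) = {1, 2} ∈ τ_X ✓.
Found U = {H, J} with f^{-1}(U) = {1} not in τ_X. Therefore f is NOT continuous.


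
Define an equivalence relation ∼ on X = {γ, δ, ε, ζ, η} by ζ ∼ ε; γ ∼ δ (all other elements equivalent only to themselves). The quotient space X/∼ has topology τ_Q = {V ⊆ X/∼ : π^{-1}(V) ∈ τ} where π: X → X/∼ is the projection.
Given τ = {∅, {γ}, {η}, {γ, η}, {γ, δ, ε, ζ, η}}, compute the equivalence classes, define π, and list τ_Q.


X/∼ = {[γ=δ], [ε=ζ], [η]}; |τ_Q| = 3.

Equivalence classes: [γ=δ], [ε=ζ], [η].
Quotient map π: X → X/∼ sends γ ↦ [γ=δ], δ ↦ [γ=δ], ε ↦ [ε=ζ], ζ ↦ [ε=ζ], η ↦ [η].
For each subset V ⊆ X/∼, compute π^{-1}(V) ⊆ X and check whether π^{-1}(V) ∈ τ. V is open in τ_Q iff π^{-1}(V) ∈ τ.
  V = {}: π^{-1}(V) = ∅ ∈ τ ✓.
  V = {[γ=δ]}: π^{-1}(V) = {γ, δ} ∉ τ ✗.
  V = {[ε=ζ]}: π^{-1}(V) = {ε, ζ} ∉ τ ✗.
  V = {[γ=δ], [ε=ζ]}: π^{-1}(V) = {γ, δ, ε, ζ} ∉ τ ✗.
  V = {[η]}: π^{-1}(V) = {η} ∈ τ ✓.
  V = {[γ=δ], [η]}: π^{-1}(V) = {γ, δ, η} ∉ τ ✗.
  V = {[ε=ζ], [η]}: π^{-1}(V) = {ε, ζ, η} ∉ τ ✗.
  V = {[γ=δ], [ε=ζ], [η]}: π^{-1}(V) = {γ, δ, ε, ζ, η} ∈ τ ✓.
Open sets in the quotient: τ_Q = {{}, {[η]}, {[γ=δ], [ε=ζ], [η]}} (3 elements).


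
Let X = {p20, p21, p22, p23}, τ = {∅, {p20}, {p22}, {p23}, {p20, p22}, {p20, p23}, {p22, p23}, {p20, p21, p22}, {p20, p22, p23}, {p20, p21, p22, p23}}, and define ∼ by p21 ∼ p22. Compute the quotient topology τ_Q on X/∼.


X/∼ = {[p20], [p21=p22], [p23]}; |τ_Q| = 6.

Equivalence classes: [p20], [p21=p22], [p23].
Quotient map π: X → X/∼ sends p20 ↦ [p20], p21 ↦ [p21=p22], p22 ↦ [p21=p22], p23 ↦ [p23].
For each subset V ⊆ X/∼, compute π^{-1}(V) ⊆ X and check whether π^{-1}(V) ∈ τ. V is open in τ_Q iff π^{-1}(V) ∈ τ.
  V = {}: π^{-1}(V) = ∅ ∈ τ ✓.
  V = {[p20]}: π^{-1}(V) = {p20} ∈ τ ✓.
  V = {[p21=p22]}: π^{-1}(V) = {p21, p22} ∉ τ ✗.
  V = {[p20], [p21=p22]}: π^{-1}(V) = {p20, p21, p22} ∈ τ ✓.
  V = {[p23]}: π^{-1}(V) = {p23} ∈ τ ✓.
  V = {[p20], [p23]}: π^{-1}(V) = {p20, p23} ∈ τ ✓.
  V = {[p21=p22], [p23]}: π^{-1}(V) = {p21, p22, p23} ∉ τ ✗.
  V = {[p20], [p21=p22], [p23]}: π^{-1}(V) = {p20, p21, p22, p23} ∈ τ ✓.
Open sets in the quotient: τ_Q = {{}, {[p20]}, {[p20], [p21=p22]}, {[p23]}, {[p20], [p23]}, {[p20], [p21=p22], [p23]}} (6 elements).


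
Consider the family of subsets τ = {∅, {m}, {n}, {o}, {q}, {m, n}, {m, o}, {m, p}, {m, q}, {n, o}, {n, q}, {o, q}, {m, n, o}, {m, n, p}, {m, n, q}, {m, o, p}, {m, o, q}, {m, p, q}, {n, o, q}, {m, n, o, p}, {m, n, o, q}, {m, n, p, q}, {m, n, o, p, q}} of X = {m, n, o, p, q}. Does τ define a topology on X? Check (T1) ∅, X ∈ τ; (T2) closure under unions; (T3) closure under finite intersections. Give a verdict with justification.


τ is NOT a topology on X.

Axiom (T1): ∅ ∈ τ? Yes; X ∈ τ? Yes.
Axiom (T2/T3): check pairwise unions and intersections of members of τ.
Counterexample for (T2): {o} ∪ {m, p, q} = {m, o, p, q} ∉ τ. Therefore τ is NOT a topology.


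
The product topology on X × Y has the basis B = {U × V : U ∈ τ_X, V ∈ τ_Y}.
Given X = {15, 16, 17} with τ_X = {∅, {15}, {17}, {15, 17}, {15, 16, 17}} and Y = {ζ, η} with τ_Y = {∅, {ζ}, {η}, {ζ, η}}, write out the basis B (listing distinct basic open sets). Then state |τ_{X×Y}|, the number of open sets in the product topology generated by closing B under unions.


Basis B = {∅ × ∅, {15} × {ζ}, {15} × {η}, {17} × {ζ}, {17} × {η}, {15} × {ζ, η}, {15, 17} × {ζ}, {15, 17} × {η}, {17} × {ζ, η}, {15, 16, 17} × {ζ}, {15, 16, 17} × {η}, {15, 17} × {ζ, η}, {15, 16, 17} × {ζ, η}}; |τ_{X×Y}| = 25.

Enumerate products U × V with U ∈ τ_X, V ∈ τ_Y (deduplicated):
  ∅ × ∅ = {} (∅)
  {15} × {ζ} = {(15,ζ)}
  {15} × {η} = {(15,η)}
  {17} × {ζ} = {(17,ζ)}
  {17} × {η} = {(17,η)}
  {15} × {ζ, η} = {(15,ζ), (15,η)}
  {15, 17} × {ζ} = {(15,ζ), (17,ζ)}
  {15, 17} × {η} = {(15,η), (17,η)}
  {17} × {ζ, η} = {(17,ζ), (17,η)}
  {15, 16, 17} × {ζ} = {(15,ζ), (16,ζ), (17,ζ)}
  {15, 16, 17} × {η} = {(15,η), (16,η), (17,η)}
  {15, 17} × {ζ, η} = {(15,ζ), (15,η), (17,ζ), (17,η)}
  {15, 16, 17} × {ζ, η} = {(15,ζ), (15,η), (16,ζ), (16,η), (17,ζ), (17,η)}
These 13 distinct sets form the basis B.
Close under arbitrary unions to get τ_{X×Y}; counting gives |τ_{X×Y}| = 25.


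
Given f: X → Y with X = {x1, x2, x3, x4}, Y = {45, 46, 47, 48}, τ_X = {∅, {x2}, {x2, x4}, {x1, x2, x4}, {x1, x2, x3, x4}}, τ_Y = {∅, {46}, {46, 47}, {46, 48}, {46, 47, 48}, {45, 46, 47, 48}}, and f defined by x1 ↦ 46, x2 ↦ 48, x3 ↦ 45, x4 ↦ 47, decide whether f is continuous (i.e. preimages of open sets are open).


f is NOT continuous.

Compute f^{-1}(U) for each U ∈ τ_Y:
  U = ∅: f^{-1}(U) = ∅ ∈ τ_X ✓.
  U = {46}: f^{-1}(U) = {x1} ∉ τ_X ✗.
  U = {46, 47}: f^{-1}(U) = {x1, x4} ∉ τ_X ✗.
  U = {46, 48}: f^{-1}(U) = {x1, x2} ∉ τ_X ✗.
  U = {46, 47, 48}: f^{-1}(U) = {x1, x2, x4} ∈ τ_X ✓.
  U = {45, 46, 47, 48}: f^{-1}(U) = {x1, x2, x3, x4} ∈ τ_X ✓.
Found U = {46} with f^{-1}(U) = {x1} not in τ_X. Therefore f is NOT continuous.


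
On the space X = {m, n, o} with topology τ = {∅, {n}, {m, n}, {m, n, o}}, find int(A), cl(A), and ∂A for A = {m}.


int(A) = ∅, cl(A) = {m, o}, ∂A = {m, o}.

Closed sets in (X, τ) are complements of opens:
  closed(X, τ) = {∅, {o}, {m, o}, {m, n, o}}.
int(A) = ⋃ {U ∈ τ : U ⊆ A}. Opens contained in A: ∅.
Taking the union of these: int(A) = ∅.
cl(A) = ⋂ {C closed : A ⊆ C}. Closed sets containing A: {m, o}, {m, n, o}.
Intersecting these: cl(A) = {m, o}.
∂A = cl(A) ∖ int(A) = {m, o} ∖ ∅ = {m, o}.


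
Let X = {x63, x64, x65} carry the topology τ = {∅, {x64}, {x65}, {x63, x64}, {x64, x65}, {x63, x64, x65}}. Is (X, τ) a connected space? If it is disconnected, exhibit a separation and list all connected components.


(X, τ) is disconnected; components = [{x65}, {x63, x64}].

Find clopen sets (U ∈ τ with X ∖ U ∈ τ):
  U = ∅, X ∖ U = {x63, x64, x65} — both open, so U is clopen.
  U = {x65}, X ∖ U = {x63, x64} — both open, so U is clopen.
  U = {x63, x64}, X ∖ U = {x65} — both open, so U is clopen.
  U = {x63, x64, x65}, X ∖ U = ∅ — both open, so U is clopen.
Nontrivial clopen(s) exist: e.g. {x63, x64}. So (X, τ) is disconnected.
Compute connected components by grouping points that agree on all clopens:
  component: {x65}
  component: {x63, x64}


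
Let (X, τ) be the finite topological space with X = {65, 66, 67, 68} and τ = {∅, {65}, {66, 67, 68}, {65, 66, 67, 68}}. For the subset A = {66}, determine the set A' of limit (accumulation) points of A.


A' = {67, 68}

For each x ∈ X, list the open sets U ∈ τ with x ∈ U, then check whether U ∩ (A ∖ {x}) ≠ ∅ for every such U.
  x = 65: open {65} ∋ x has {65} ∩ (A ∖ {65}) = ∅, so x is NOT a limit point.
  x = 66: open {66, 67, 68} ∋ x has {66, 67, 68} ∩ (A ∖ {66}) = ∅, so x is NOT a limit point.
  x = 67: opens ∋ x are {66, 67, 68}, {65, 66, 67, 68}; each meets A ∖ {67}, so x IS a limit point.
  x = 68: opens ∋ x are {66, 67, 68}, {65, 66, 67, 68}; each meets A ∖ {68}, so x IS a limit point.
Collecting: A' = {67, 68}.


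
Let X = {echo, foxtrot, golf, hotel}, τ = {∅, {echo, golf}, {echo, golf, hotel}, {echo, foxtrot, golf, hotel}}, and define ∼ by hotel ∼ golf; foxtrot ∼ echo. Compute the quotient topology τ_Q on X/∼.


X/∼ = {[echo=foxtrot], [golf=hotel]}; |τ_Q| = 2.

Equivalence classes: [echo=foxtrot], [golf=hotel].
Quotient map π: X → X/∼ sends echo ↦ [echo=foxtrot], foxtrot ↦ [echo=foxtrot], golf ↦ [golf=hotel], hotel ↦ [golf=hotel].
For each subset V ⊆ X/∼, compute π^{-1}(V) ⊆ X and check whether π^{-1}(V) ∈ τ. V is open in τ_Q iff π^{-1}(V) ∈ τ.
  V = {}: π^{-1}(V) = ∅ ∈ τ ✓.
  V = {[echo=foxtrot]}: π^{-1}(V) = {echo, foxtrot} ∉ τ ✗.
  V = {[golf=hotel]}: π^{-1}(V) = {golf, hotel} ∉ τ ✗.
  V = {[echo=foxtrot], [golf=hotel]}: π^{-1}(V) = {echo, foxtrot, golf, hotel} ∈ τ ✓.
Open sets in the quotient: τ_Q = {{}, {[echo=foxtrot], [golf=hotel]}} (2 elements).


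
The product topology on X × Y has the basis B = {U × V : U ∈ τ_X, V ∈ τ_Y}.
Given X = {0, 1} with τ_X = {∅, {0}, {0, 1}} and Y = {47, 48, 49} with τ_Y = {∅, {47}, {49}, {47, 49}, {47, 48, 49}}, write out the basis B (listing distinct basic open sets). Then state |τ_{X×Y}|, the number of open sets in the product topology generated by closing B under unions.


Basis B = {∅ × ∅, {0} × {47}, {0} × {49}, {0} × {47, 49}, {0, 1} × {47}, {0, 1} × {49}, {0} × {47, 48, 49}, {0, 1} × {47, 49}, {0, 1} × {47, 48, 49}}; |τ_{X×Y}| = 14.

Enumerate products U × V with U ∈ τ_X, V ∈ τ_Y (deduplicated):
  ∅ × ∅ = {} (∅)
  {0} × {47} = {(0,47)}
  {0} × {49} = {(0,49)}
  {0} × {47, 49} = {(0,47), (0,49)}
  {0, 1} × {47} = {(0,47), (1,47)}
  {0, 1} × {49} = {(0,49), (1,49)}
  {0} × {47, 48, 49} = {(0,47), (0,48), (0,49)}
  {0, 1} × {47, 49} = {(0,47), (0,49), (1,47), (1,49)}
  {0, 1} × {47, 48, 49} = {(0,47), (0,48), (0,49), (1,47), (1,48), (1,49)}
These 9 distinct sets form the basis B.
Close under arbitrary unions to get τ_{X×Y}; counting gives |τ_{X×Y}| = 14.


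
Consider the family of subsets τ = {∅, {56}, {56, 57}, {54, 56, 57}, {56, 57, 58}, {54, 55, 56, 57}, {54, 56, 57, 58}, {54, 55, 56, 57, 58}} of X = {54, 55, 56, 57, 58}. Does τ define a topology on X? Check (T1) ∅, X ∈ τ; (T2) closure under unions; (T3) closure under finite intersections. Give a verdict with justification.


τ IS a topology on X.

Axiom (T1): ∅ ∈ τ? Yes; X ∈ τ? Yes.
Axiom (T2/T3): check pairwise unions and intersections of members of τ.
All pairwise intersections and unions checked — each lies in τ. Therefore τ satisfies (T1), (T2), (T3): it IS a topology on X.


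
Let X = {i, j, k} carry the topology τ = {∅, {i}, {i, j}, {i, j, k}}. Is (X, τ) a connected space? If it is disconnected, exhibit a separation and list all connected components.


(X, τ) is connected.

Find clopen sets (U ∈ τ with X ∖ U ∈ τ):
  U = ∅, X ∖ U = {i, j, k} — both open, so U is clopen.
  U = {i, j, k}, X ∖ U = ∅ — both open, so U is clopen.
Only trivial clopens (∅ and X) exist, so (X, τ) is connected.
Compute connected components by grouping points that agree on all clopens:
  component: {i, j, k}


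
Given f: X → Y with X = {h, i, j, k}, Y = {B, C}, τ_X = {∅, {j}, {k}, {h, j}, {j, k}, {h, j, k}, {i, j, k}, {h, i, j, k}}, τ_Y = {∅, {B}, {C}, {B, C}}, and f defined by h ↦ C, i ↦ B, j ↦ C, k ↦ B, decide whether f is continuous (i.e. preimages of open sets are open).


f is NOT continuous.

Compute f^{-1}(U) for each U ∈ τ_Y:
  U = ∅: f^{-1}(U) = ∅ ∈ τ_X ✓.
  U = {B}: f^{-1}(U) = {i, k} ∉ τ_X ✗.
  U = {C}: f^{-1}(U) = {h, j} ∈ τ_X ✓.
  U = {B, C}: f^{-1}(U) = {h, i, j, k} ∈ τ_X ✓.
Found U = {B} with f^{-1}(U) = {i, k} not in τ_X. Therefore f is NOT continuous.


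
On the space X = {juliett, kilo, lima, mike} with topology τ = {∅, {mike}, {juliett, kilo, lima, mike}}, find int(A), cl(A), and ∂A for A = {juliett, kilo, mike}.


int(A) = {mike}, cl(A) = {juliett, kilo, lima, mike}, ∂A = {juliett, kilo, lima}.

Closed sets in (X, τ) are complements of opens:
  closed(X, τ) = {∅, {juliett, kilo, lima}, {juliett, kilo, lima, mike}}.
int(A) = ⋃ {U ∈ τ : U ⊆ A}. Opens contained in A: ∅, {mike}.
Taking the union of these: int(A) = {mike}.
cl(A) = ⋂ {C closed : A ⊆ C}. Closed sets containing A: {juliett, kilo, lima, mike}.
Intersecting these: cl(A) = {juliett, kilo, lima, mike}.
∂A = cl(A) ∖ int(A) = {juliett, kilo, lima, mike} ∖ {mike} = {juliett, kilo, lima}.


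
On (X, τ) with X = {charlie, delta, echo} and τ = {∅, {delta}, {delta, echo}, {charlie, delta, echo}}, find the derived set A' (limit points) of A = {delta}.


A' = {charlie, echo}

For each x ∈ X, list the open sets U ∈ τ with x ∈ U, then check whether U ∩ (A ∖ {x}) ≠ ∅ for every such U.
  x = charlie: opens ∋ x are {charlie, delta, echo}; each meets A ∖ {charlie}, so x IS a limit point.
  x = delta: open {delta} ∋ x has {delta} ∩ (A ∖ {delta}) = ∅, so x is NOT a limit point.
  x = echo: opens ∋ x are {delta, echo}, {charlie, delta, echo}; each meets A ∖ {echo}, so x IS a limit point.
Collecting: A' = {charlie, echo}.


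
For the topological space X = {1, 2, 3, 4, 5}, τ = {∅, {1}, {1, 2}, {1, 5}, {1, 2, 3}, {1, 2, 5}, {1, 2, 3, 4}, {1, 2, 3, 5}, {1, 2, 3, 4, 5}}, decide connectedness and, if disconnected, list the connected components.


(X, τ) is connected.

Find clopen sets (U ∈ τ with X ∖ U ∈ τ):
  U = ∅, X ∖ U = {1, 2, 3, 4, 5} — both open, so U is clopen.
  U = {1, 2, 3, 4, 5}, X ∖ U = ∅ — both open, so U is clopen.
Only trivial clopens (∅ and X) exist, so (X, τ) is connected.
Compute connected components by grouping points that agree on all clopens:
  component: {1, 2, 3, 4, 5}


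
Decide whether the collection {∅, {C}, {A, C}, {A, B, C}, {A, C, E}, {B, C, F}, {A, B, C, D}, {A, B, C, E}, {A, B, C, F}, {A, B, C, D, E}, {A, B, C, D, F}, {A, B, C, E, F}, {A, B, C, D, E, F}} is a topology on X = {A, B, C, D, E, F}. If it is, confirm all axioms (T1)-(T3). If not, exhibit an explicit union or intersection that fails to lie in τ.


τ is NOT a topology on X.

Axiom (T1): ∅ ∈ τ? Yes; X ∈ τ? Yes.
Axiom (T2/T3): check pairwise unions and intersections of members of τ.
Counterexample for (T3): {A, B, C} ∩ {B, C, F} = {B, C} ∉ τ. Therefore τ is NOT a topology.


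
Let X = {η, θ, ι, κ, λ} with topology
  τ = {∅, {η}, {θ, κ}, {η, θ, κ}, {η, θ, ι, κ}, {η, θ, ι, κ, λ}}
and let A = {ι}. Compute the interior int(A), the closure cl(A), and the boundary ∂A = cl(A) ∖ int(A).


int(A) = ∅, cl(A) = {ι, λ}, ∂A = {ι, λ}.

Closed sets in (X, τ) are complements of opens:
  closed(X, τ) = {∅, {λ}, {ι, λ}, {η, ι, λ}, {θ, ι, κ, λ}, {η, θ, ι, κ, λ}}.
int(A) = ⋃ {U ∈ τ : U ⊆ A}. Opens contained in A: ∅.
Taking the union of these: int(A) = ∅.
cl(A) = ⋂ {C closed : A ⊆ C}. Closed sets containing A: {ι, λ}, {η, ι, λ}, {θ, ι, κ, λ}, {η, θ, ι, κ, λ}.
Intersecting these: cl(A) = {ι, λ}.
∂A = cl(A) ∖ int(A) = {ι, λ} ∖ ∅ = {ι, λ}.


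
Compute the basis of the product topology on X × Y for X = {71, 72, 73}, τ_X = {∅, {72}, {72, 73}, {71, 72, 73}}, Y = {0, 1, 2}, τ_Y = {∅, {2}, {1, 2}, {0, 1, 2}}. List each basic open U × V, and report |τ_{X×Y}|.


Basis B = {∅ × ∅, {72} × {2}, {72} × {1, 2}, {72, 73} × {2}, {71, 72, 73} × {2}, {72} × {0, 1, 2}, {72, 73} × {1, 2}, {71, 72, 73} × {1, 2}, {72, 73} × {0, 1, 2}, {71, 72, 73} × {0, 1, 2}}; |τ_{X×Y}| = 20.

Enumerate products U × V with U ∈ τ_X, V ∈ τ_Y (deduplicated):
  ∅ × ∅ = {} (∅)
  {72} × {2} = {(72,2)}
  {72} × {1, 2} = {(72,1), (72,2)}
  {72, 73} × {2} = {(72,2), (73,2)}
  {71, 72, 73} × {2} = {(71,2), (72,2), (73,2)}
  {72} × {0, 1, 2} = {(72,0), (72,1), (72,2)}
  {72, 73} × {1, 2} = {(72,1), (72,2), (73,1), (73,2)}
  {71, 72, 73} × {1, 2} = {(71,1), (71,2), (72,1), (72,2), (73,1), (73,2)}
  {72, 73} × {0, 1, 2} = {(72,0), (72,1), (72,2), (73,0), (73,1), (73,2)}
  {71, 72, 73} × {0, 1, 2} = {(71,0), (71,1), (71,2), (72,0), (72,1), (72,2), (73,0), (73,1), (73,2)}
These 10 distinct sets form the basis B.
Close under arbitrary unions to get τ_{X×Y}; counting gives |τ_{X×Y}| = 20.


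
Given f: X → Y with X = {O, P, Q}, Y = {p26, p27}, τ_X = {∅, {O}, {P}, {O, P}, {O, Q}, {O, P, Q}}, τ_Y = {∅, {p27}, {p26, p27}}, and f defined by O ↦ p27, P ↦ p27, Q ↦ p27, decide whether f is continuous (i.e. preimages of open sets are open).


f IS continuous.

Compute f^{-1}(U) for each U ∈ τ_Y:
  U = ∅: f^{-1}(U) = ∅ ∈ τ_X ✓.
  U = {p27}: f^{-1}(U) = {O, P, Q} ∈ τ_X ✓.
  U = {p26, p27}: f^{-1}(U) = {O, P, Q} ∈ τ_X ✓.
Every preimage lies in τ_X, so f IS continuous.


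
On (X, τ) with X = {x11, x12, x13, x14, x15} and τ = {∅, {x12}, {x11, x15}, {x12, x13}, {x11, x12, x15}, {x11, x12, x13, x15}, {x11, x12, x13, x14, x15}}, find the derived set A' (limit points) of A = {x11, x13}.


A' = {x14, x15}

For each x ∈ X, list the open sets U ∈ τ with x ∈ U, then check whether U ∩ (A ∖ {x}) ≠ ∅ for every such U.
  x = x11: open {x11, x15} ∋ x has {x11, x15} ∩ (A ∖ {x11}) = ∅, so x is NOT a limit point.
  x = x12: open {x12} ∋ x has {x12} ∩ (A ∖ {x12}) = ∅, so x is NOT a limit point.
  x = x13: open {x12, x13} ∋ x has {x12, x13} ∩ (A ∖ {x13}) = ∅, so x is NOT a limit point.
  x = x14: opens ∋ x are {x11, x12, x13, x14, x15}; each meets A ∖ {x14}, so x IS a limit point.
  x = x15: opens ∋ x are {x11, x15}, {x11, x12, x15}, {x11, x12, x13, x15}, {x11, x12, x13, x14, x15}; each meets A ∖ {x15}, so x IS a limit point.
Collecting: A' = {x14, x15}.


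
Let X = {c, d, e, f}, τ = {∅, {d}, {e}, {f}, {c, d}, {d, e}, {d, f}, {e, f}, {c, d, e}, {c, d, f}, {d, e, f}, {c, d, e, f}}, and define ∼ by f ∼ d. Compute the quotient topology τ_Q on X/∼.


X/∼ = {[c], [d=f], [e]}; |τ_Q| = 6.

Equivalence classes: [c], [d=f], [e].
Quotient map π: X → X/∼ sends c ↦ [c], d ↦ [d=f], e ↦ [e], f ↦ [d=f].
For each subset V ⊆ X/∼, compute π^{-1}(V) ⊆ X and check whether π^{-1}(V) ∈ τ. V is open in τ_Q iff π^{-1}(V) ∈ τ.
  V = {}: π^{-1}(V) = ∅ ∈ τ ✓.
  V = {[c]}: π^{-1}(V) = {c} ∉ τ ✗.
  V = {[d=f]}: π^{-1}(V) = {d, f} ∈ τ ✓.
  V = {[c], [d=f]}: π^{-1}(V) = {c, d, f} ∈ τ ✓.
  V = {[e]}: π^{-1}(V) = {e} ∈ τ ✓.
  V = {[c], [e]}: π^{-1}(V) = {c, e} ∉ τ ✗.
  V = {[d=f], [e]}: π^{-1}(V) = {d, e, f} ∈ τ ✓.
  V = {[c], [d=f], [e]}: π^{-1}(V) = {c, d, e, f} ∈ τ ✓.
Open sets in the quotient: τ_Q = {{}, {[d=f]}, {[c], [d=f]}, {[e]}, {[d=f], [e]}, {[c], [d=f], [e]}} (6 elements).


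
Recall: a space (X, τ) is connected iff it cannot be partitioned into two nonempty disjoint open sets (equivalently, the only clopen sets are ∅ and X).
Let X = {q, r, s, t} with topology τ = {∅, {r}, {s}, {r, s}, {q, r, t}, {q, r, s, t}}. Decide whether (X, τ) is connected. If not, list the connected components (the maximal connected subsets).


(X, τ) is disconnected; components = [{s}, {q, r, t}].

Find clopen sets (U ∈ τ with X ∖ U ∈ τ):
  U = ∅, X ∖ U = {q, r, s, t} — both open, so U is clopen.
  U = {s}, X ∖ U = {q, r, t} — both open, so U is clopen.
  U = {q, r, t}, X ∖ U = {s} — both open, so U is clopen.
  U = {q, r, s, t}, X ∖ U = ∅ — both open, so U is clopen.
Nontrivial clopen(s) exist: e.g. {s}. So (X, τ) is disconnected.
Compute connected components by grouping points that agree on all clopens:
  component: {s}
  component: {q, r, t}


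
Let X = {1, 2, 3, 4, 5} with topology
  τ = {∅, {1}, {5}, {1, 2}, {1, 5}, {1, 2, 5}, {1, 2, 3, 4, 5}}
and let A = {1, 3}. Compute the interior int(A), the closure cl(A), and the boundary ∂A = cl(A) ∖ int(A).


int(A) = {1}, cl(A) = {1, 2, 3, 4}, ∂A = {2, 3, 4}.

Closed sets in (X, τ) are complements of opens:
  closed(X, τ) = {∅, {3, 4}, {2, 3, 4}, {3, 4, 5}, {1, 2, 3, 4}, {2, 3, 4, 5}, {1, 2, 3, 4, 5}}.
int(A) = ⋃ {U ∈ τ : U ⊆ A}. Opens contained in A: ∅, {1}.
Taking the union of these: int(A) = {1}.
cl(A) = ⋂ {C closed : A ⊆ C}. Closed sets containing A: {1, 2, 3, 4}, {1, 2, 3, 4, 5}.
Intersecting these: cl(A) = {1, 2, 3, 4}.
∂A = cl(A) ∖ int(A) = {1, 2, 3, 4} ∖ {1} = {2, 3, 4}.


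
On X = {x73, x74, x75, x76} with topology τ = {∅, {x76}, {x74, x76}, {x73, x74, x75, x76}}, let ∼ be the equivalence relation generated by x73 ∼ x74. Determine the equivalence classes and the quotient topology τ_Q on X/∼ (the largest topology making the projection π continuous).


X/∼ = {[x73=x74], [x75], [x76]}; |τ_Q| = 3.

Equivalence classes: [x73=x74], [x75], [x76].
Quotient map π: X → X/∼ sends x73 ↦ [x73=x74], x74 ↦ [x73=x74], x75 ↦ [x75], x76 ↦ [x76].
For each subset V ⊆ X/∼, compute π^{-1}(V) ⊆ X and check whether π^{-1}(V) ∈ τ. V is open in τ_Q iff π^{-1}(V) ∈ τ.
  V = {}: π^{-1}(V) = ∅ ∈ τ ✓.
  V = {[x73=x74]}: π^{-1}(V) = {x73, x74} ∉ τ ✗.
  V = {[x75]}: π^{-1}(V) = {x75} ∉ τ ✗.
  V = {[x73=x74], [x75]}: π^{-1}(V) = {x73, x74, x75} ∉ τ ✗.
  V = {[x76]}: π^{-1}(V) = {x76} ∈ τ ✓.
  V = {[x73=x74], [x76]}: π^{-1}(V) = {x73, x74, x76} ∉ τ ✗.
  V = {[x75], [x76]}: π^{-1}(V) = {x75, x76} ∉ τ ✗.
  V = {[x73=x74], [x75], [x76]}: π^{-1}(V) = {x73, x74, x75, x76} ∈ τ ✓.
Open sets in the quotient: τ_Q = {{}, {[x76]}, {[x73=x74], [x75], [x76]}} (3 elements).


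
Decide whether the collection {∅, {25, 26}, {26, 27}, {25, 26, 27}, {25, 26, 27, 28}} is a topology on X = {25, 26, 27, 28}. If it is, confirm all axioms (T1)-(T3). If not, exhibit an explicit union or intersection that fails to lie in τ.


τ is NOT a topology on X.

Axiom (T1): ∅ ∈ τ? Yes; X ∈ τ? Yes.
Axiom (T2/T3): check pairwise unions and intersections of members of τ.
Counterexample for (T3): {25, 26} ∩ {26, 27} = {26} ∉ τ. Therefore τ is NOT a topology.


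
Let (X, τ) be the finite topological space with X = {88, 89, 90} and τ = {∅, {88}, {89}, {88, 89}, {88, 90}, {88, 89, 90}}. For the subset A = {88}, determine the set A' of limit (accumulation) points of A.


A' = {90}

For each x ∈ X, list the open sets U ∈ τ with x ∈ U, then check whether U ∩ (A ∖ {x}) ≠ ∅ for every such U.
  x = 88: open {88} ∋ x has {88} ∩ (A ∖ {88}) = ∅, so x is NOT a limit point.
  x = 89: open {89} ∋ x has {89} ∩ (A ∖ {89}) = ∅, so x is NOT a limit point.
  x = 90: opens ∋ x are {88, 90}, {88, 89, 90}; each meets A ∖ {90}, so x IS a limit point.
Collecting: A' = {90}.


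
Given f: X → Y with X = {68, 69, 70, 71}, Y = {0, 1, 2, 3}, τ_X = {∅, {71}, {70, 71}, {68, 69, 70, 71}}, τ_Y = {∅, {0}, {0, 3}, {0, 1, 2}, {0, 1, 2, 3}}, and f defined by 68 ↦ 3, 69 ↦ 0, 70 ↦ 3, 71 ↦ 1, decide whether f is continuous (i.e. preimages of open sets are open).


f is NOT continuous.

Compute f^{-1}(U) for each U ∈ τ_Y:
  U = ∅: f^{-1}(U) = ∅ ∈ τ_X ✓.
  U = {0}: f^{-1}(U) = {69} ∉ τ_X ✗.
  U = {0, 3}: f^{-1}(U) = {68, 69, 70} ∉ τ_X ✗.
  U = {0, 1, 2}: f^{-1}(U) = {69, 71} ∉ τ_X ✗.
  U = {0, 1, 2, 3}: f^{-1}(U) = {68, 69, 70, 71} ∈ τ_X ✓.
Found U = {0} with f^{-1}(U) = {69} not in τ_X. Therefore f is NOT continuous.


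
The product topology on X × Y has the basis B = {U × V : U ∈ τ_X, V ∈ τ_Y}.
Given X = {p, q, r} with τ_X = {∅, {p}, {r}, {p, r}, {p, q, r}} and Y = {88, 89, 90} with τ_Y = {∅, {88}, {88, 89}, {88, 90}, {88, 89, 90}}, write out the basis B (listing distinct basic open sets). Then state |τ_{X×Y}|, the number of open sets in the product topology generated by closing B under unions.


Basis B = {∅ × ∅, {p} × {88}, {r} × {88}, {p} × {88, 89}, {p} × {88, 90}, {p, r} × {88}, {r} × {88, 89}, {r} × {88, 90}, {p} × {88, 89, 90}, {p, q, r} × {88}, {r} × {88, 89, 90}, {p, r} × {88, 89}, {p, r} × {88, 90}, {p, r} × {88, 89, 90}, {p, q, r} × {88, 89}, {p, q, r} × {88, 90}, {p, q, r} × {88, 89, 90}}; |τ_{X×Y}| = 50.

Enumerate products U × V with U ∈ τ_X, V ∈ τ_Y (deduplicated):
  ∅ × ∅ = {} (∅)
  {p} × {88} = {(p,88)}
  {r} × {88} = {(r,88)}
  {p} × {88, 89} = {(p,88), (p,89)}
  {p} × {88, 90} = {(p,88), (p,90)}
  {p, r} × {88} = {(p,88), (r,88)}
  {r} × {88, 89} = {(r,88), (r,89)}
  {r} × {88, 90} = {(r,88), (r,90)}
  {p} × {88, 89, 90} = {(p,88), (p,89), (p,90)}
  {p, q, r} × {88} = {(p,88), (q,88), (r,88)}
  {r} × {88, 89, 90} = {(r,88), (r,89), (r,90)}
  {p, r} × {88, 89} = {(p,88), (p,89), (r,88), (r,89)}
  {p, r} × {88, 90} = {(p,88), (p,90), (r,88), (r,90)}
  {p, r} × {88, 89, 90} = {(p,88), (p,89), (p,90), (r,88), (r,89), (r,90)}
  {p, q, r} × {88, 89} = {(p,88), (p,89), (q,88), (q,89), (r,88), (r,89)}
  {p, q, r} × {88, 90} = {(p,88), (p,90), (q,88), (q,90), (r,88), (r,90)}
  {p, q, r} × {88, 89, 90} = {(p,88), (p,89), (p,90), (q,88), (q,89), (q,90), (r,88), (r,89), (r,90)}
These 17 distinct sets form the basis B.
Close under arbitrary unions to get τ_{X×Y}; counting gives |τ_{X×Y}| = 50.


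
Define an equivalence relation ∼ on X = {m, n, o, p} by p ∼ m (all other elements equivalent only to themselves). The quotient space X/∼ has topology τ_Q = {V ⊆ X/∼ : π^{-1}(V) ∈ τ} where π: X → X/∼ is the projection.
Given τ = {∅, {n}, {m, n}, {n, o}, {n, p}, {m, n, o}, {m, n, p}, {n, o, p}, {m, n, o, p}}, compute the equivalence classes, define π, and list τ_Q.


X/∼ = {[m=p], [n], [o]}; |τ_Q| = 5.

Equivalence classes: [m=p], [n], [o].
Quotient map π: X → X/∼ sends m ↦ [m=p], n ↦ [n], o ↦ [o], p ↦ [m=p].
For each subset V ⊆ X/∼, compute π^{-1}(V) ⊆ X and check whether π^{-1}(V) ∈ τ. V is open in τ_Q iff π^{-1}(V) ∈ τ.
  V = {}: π^{-1}(V) = ∅ ∈ τ ✓.
  V = {[m=p]}: π^{-1}(V) = {m, p} ∉ τ ✗.
  V = {[n]}: π^{-1}(V) = {n} ∈ τ ✓.
  V = {[m=p], [n]}: π^{-1}(V) = {m, n, p} ∈ τ ✓.
  V = {[o]}: π^{-1}(V) = {o} ∉ τ ✗.
  V = {[m=p], [o]}: π^{-1}(V) = {m, o, p} ∉ τ ✗.
  V = {[n], [o]}: π^{-1}(V) = {n, o} ∈ τ ✓.
  V = {[m=p], [n], [o]}: π^{-1}(V) = {m, n, o, p} ∈ τ ✓.
Open sets in the quotient: τ_Q = {{}, {[n]}, {[m=p], [n]}, {[n], [o]}, {[m=p], [n], [o]}} (5 elements).


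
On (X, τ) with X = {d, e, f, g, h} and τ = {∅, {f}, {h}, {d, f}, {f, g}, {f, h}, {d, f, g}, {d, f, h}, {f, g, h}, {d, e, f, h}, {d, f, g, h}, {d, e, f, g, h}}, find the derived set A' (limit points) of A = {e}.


A' = ∅

For each x ∈ X, list the open sets U ∈ τ with x ∈ U, then check whether U ∩ (A ∖ {x}) ≠ ∅ for every such U.
  x = d: open {d, f} ∋ x has {d, f} ∩ (A ∖ {d}) = ∅, so x is NOT a limit point.
  x = e: open {d, e, f, h} ∋ x has {d, e, f, h} ∩ (A ∖ {e}) = ∅, so x is NOT a limit point.
  x = f: open {f} ∋ x has {f} ∩ (A ∖ {f}) = ∅, so x is NOT a limit point.
  x = g: open {f, g} ∋ x has {f, g} ∩ (A ∖ {g}) = ∅, so x is NOT a limit point.
  x = h: open {h} ∋ x has {h} ∩ (A ∖ {h}) = ∅, so x is NOT a limit point.
Collecting: A' = ∅.


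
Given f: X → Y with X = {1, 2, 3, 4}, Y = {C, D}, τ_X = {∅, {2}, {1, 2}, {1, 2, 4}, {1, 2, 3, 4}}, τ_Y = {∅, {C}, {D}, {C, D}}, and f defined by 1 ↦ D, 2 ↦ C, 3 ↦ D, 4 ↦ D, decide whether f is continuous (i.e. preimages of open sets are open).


f is NOT continuous.

Compute f^{-1}(U) for each U ∈ τ_Y:
  U = ∅: f^{-1}(U) = ∅ ∈ τ_X ✓.
  U = {C}: f^{-1}(U) = {2} ∈ τ_X ✓.
  U = {D}: f^{-1}(U) = {1, 3, 4} ∉ τ_X ✗.
  U = {C, D}: f^{-1}(U) = {1, 2, 3, 4} ∈ τ_X ✓.
Found U = {D} with f^{-1}(U) = {1, 3, 4} not in τ_X. Therefore f is NOT continuous.


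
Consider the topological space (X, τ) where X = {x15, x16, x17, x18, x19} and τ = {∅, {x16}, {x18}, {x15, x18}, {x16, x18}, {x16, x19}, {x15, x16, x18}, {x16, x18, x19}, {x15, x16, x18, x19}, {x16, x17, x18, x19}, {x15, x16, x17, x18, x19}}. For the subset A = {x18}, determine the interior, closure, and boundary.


int(A) = {x18}, cl(A) = {x15, x17, x18}, ∂A = {x15, x17}.

Closed sets in (X, τ) are complements of opens:
  closed(X, τ) = {∅, {x15}, {x17}, {x15, x17}, {x17, x19}, {x15, x17, x18}, {x15, x17, x19}, {x16, x17, x19}, {x15, x16, x17, x19}, {x15, x17, x18, x19}, {x15, x16, x17, x18, x19}}.
int(A) = ⋃ {U ∈ τ : U ⊆ A}. Opens contained in A: ∅, {x18}.
Taking the union of these: int(A) = {x18}.
cl(A) = ⋂ {C closed : A ⊆ C}. Closed sets containing A: {x15, x17, x18}, {x15, x17, x18, x19}, {x15, x16, x17, x18, x19}.
Intersecting these: cl(A) = {x15, x17, x18}.
∂A = cl(A) ∖ int(A) = {x15, x17, x18} ∖ {x18} = {x15, x17}.


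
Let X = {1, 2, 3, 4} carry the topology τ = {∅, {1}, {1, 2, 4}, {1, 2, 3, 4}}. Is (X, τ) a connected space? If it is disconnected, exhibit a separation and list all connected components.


(X, τ) is connected.

Find clopen sets (U ∈ τ with X ∖ U ∈ τ):
  U = ∅, X ∖ U = {1, 2, 3, 4} — both open, so U is clopen.
  U = {1, 2, 3, 4}, X ∖ U = ∅ — both open, so U is clopen.
Only trivial clopens (∅ and X) exist, so (X, τ) is connected.
Compute connected components by grouping points that agree on all clopens:
  component: {1, 2, 3, 4}


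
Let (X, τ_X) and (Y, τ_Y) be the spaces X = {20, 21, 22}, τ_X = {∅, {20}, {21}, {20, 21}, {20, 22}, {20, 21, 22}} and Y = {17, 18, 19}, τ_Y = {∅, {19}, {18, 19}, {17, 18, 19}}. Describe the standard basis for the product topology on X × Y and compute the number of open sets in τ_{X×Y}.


Basis B = {∅ × ∅, {20} × {19}, {21} × {19}, {20} × {18, 19}, {20, 21} × {19}, {20, 22} × {19}, {21} × {18, 19}, {20} × {17, 18, 19}, {20, 21, 22} × {19}, {21} × {17, 18, 19}, {20, 21} × {18, 19}, {20, 22} × {18, 19}, {20, 21} × {17, 18, 19}, {20, 22} × {17, 18, 19}, {20, 21, 22} × {18, 19}, {20, 21, 22} × {17, 18, 19}}; |τ_{X×Y}| = 40.

Enumerate products U × V with U ∈ τ_X, V ∈ τ_Y (deduplicated):
  ∅ × ∅ = {} (∅)
  {20} × {19} = {(20,19)}
  {21} × {19} = {(21,19)}
  {20} × {18, 19} = {(20,18), (20,19)}
  {20, 21} × {19} = {(20,19), (21,19)}
  {20, 22} × {19} = {(20,19), (22,19)}
  {21} × {18, 19} = {(21,18), (21,19)}
  {20} × {17, 18, 19} = {(20,17), (20,18), (20,19)}
  {20, 21, 22} × {19} = {(20,19), (21,19), (22,19)}
  {21} × {17, 18, 19} = {(21,17), (21,18), (21,19)}
  {20, 21} × {18, 19} = {(20,18), (20,19), (21,18), (21,19)}
  {20, 22} × {18, 19} = {(20,18), (20,19), (22,18), (22,19)}
  {20, 21} × {17, 18, 19} = {(20,17), (20,18), (20,19), (21,17), (21,18), (21,19)}
  {20, 22} × {17, 18, 19} = {(20,17), (20,18), (20,19), (22,17), (22,18), (22,19)}
  {20, 21, 22} × {18, 19} = {(20,18), (20,19), (21,18), (21,19), (22,18), (22,19)}
  {20, 21, 22} × {17, 18, 19} = {(20,17), (20,18), (20,19), (21,17), (21,18), (21,19), (22,17), (22,18), (22,19)}
These 16 distinct sets form the basis B.
Close under arbitrary unions to get τ_{X×Y}; counting gives |τ_{X×Y}| = 40.


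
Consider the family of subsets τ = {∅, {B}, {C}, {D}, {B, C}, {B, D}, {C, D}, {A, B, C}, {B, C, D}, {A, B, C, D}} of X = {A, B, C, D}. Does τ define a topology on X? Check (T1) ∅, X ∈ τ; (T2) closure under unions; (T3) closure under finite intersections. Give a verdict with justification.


τ IS a topology on X.

Axiom (T1): ∅ ∈ τ? Yes; X ∈ τ? Yes.
Axiom (T2/T3): check pairwise unions and intersections of members of τ.
All pairwise intersections and unions checked — each lies in τ. Therefore τ satisfies (T1), (T2), (T3): it IS a topology on X.


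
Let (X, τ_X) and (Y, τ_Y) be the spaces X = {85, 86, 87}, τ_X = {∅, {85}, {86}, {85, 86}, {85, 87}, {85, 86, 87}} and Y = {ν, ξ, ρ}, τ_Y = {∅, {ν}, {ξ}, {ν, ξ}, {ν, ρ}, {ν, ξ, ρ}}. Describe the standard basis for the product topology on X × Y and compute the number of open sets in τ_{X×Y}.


Basis B = {∅ × ∅, {85} × {ν}, {85} × {ξ}, {86} × {ν}, {86} × {ξ}, {85} × {ν, ξ}, {85} × {ν, ρ}, {85, 86} × {ν}, {85, 87} × {ν}, {85, 86} × {ξ}, {85, 87} × {ξ}, {86} × {ν, ξ}, {86} × {ν, ρ}, {85} × {ν, ξ, ρ}, {85, 86, 87} × {ν}, {85, 86, 87} × {ξ}, {86} × {ν, ξ, ρ}, {85, 86} × {ν, ξ}, {85, 87} × {ν, ξ}, {85, 86} × {ν, ρ}, {85, 87} × {ν, ρ}, {85, 86} × {ν, ξ, ρ}, {85, 87} × {ν, ξ, ρ}, {85, 86, 87} × {ν, ξ}, {85, 86, 87} × {ν, ρ}, {85, 86, 87} × {ν, ξ, ρ}}; |τ_{X×Y}| = 108.

Enumerate products U × V with U ∈ τ_X, V ∈ τ_Y (deduplicated):
  ∅ × ∅ = {} (∅)
  {85} × {ν} = {(85,ν)}
  {85} × {ξ} = {(85,ξ)}
  {86} × {ν} = {(86,ν)}
  {86} × {ξ} = {(86,ξ)}
  {85} × {ν, ξ} = {(85,ν), (85,ξ)}
  {85} × {ν, ρ} = {(85,ν), (85,ρ)}
  {85, 86} × {ν} = {(85,ν), (86,ν)}
  {85, 87} × {ν} = {(85,ν), (87,ν)}
  {85, 86} × {ξ} = {(85,ξ), (86,ξ)}
  {85, 87} × {ξ} = {(85,ξ), (87,ξ)}
  {86} × {ν, ξ} = {(86,ν), (86,ξ)}
  {86} × {ν, ρ} = {(86,ν), (86,ρ)}
  {85} × {ν, ξ, ρ} = {(85,ν), (85,ξ), (85,ρ)}
  {85, 86, 87} × {ν} = {(85,ν), (86,ν), (87,ν)}
  {85, 86, 87} × {ξ} = {(85,ξ), (86,ξ), (87,ξ)}
  {86} × {ν, ξ, ρ} = {(86,ν), (86,ξ), (86,ρ)}
  {85, 86} × {ν, ξ} = {(85,ν), (85,ξ), (86,ν), (86,ξ)}
  {85, 87} × {ν, ξ} = {(85,ν), (85,ξ), (87,ν), (87,ξ)}
  {85, 86} × {ν, ρ} = {(85,ν), (85,ρ), (86,ν), (86,ρ)}
  {85, 87} × {ν, ρ} = {(85,ν), (85,ρ), (87,ν), (87,ρ)}
  {85, 86} × {ν, ξ, ρ} = {(85,ν), (85,ξ), (85,ρ), (86,ν), (86,ξ), (86,ρ)}
  {85, 87} × {ν, ξ, ρ} = {(85,ν), (85,ξ), (85,ρ), (87,ν), (87,ξ), (87,ρ)}
  {85, 86, 87} × {ν, ξ} = {(85,ν), (85,ξ), (86,ν), (86,ξ), (87,ν), (87,ξ)}
  {85, 86, 87} × {ν, ρ} = {(85,ν), (85,ρ), (86,ν), (86,ρ), (87,ν), (87,ρ)}
  {85, 86, 87} × {ν, ξ, ρ} = {(85,ν), (85,ξ), (85,ρ), (86,ν), (86,ξ), (86,ρ), (87,ν), (87,ξ), (87,ρ)}
These 26 distinct sets form the basis B.
Close under arbitrary unions to get τ_{X×Y}; counting gives |τ_{X×Y}| = 108.
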